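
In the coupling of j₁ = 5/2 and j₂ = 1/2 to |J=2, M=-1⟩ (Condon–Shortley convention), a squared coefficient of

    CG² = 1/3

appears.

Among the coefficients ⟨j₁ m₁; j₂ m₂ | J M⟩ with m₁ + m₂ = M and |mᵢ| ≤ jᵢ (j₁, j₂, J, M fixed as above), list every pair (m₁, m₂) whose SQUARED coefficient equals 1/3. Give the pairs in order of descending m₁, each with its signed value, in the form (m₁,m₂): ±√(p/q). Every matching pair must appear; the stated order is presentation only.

Admissible pairs with m₁+m₂ = M = -1: (-3/2,1/2), (-1/2,-1/2)
  (m₁,m₂)=(-1/2,-1/2): CG² = 1/3, CG = +√(1/3)   ← matches the target
  (m₁,m₂)=(-3/2,1/2): CG² = 2/3, CG = −√(2/3)
Pairs with CG² = 1/3: (-1/2,-1/2): +√(1/3)

(-1/2,-1/2): +√(1/3)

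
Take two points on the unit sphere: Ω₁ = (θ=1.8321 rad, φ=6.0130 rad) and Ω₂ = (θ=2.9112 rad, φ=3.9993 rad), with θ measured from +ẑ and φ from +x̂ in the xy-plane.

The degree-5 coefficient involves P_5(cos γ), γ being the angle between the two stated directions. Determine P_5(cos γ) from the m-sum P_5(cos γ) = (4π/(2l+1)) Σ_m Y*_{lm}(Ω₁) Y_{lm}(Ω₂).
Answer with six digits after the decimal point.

Expand P_5 via completeness: Σ_{m} conj(Y_{5,m}) at Ω₁ times Y_{5,m} at Ω₂ —
  [-5]  conj(Y_{5,-5})(Ω₁) = (0.085174, -0.381123) ; Y_{5,-5}(Ω₂) = (0.000119, -0.000263) ; Δ = (-0.000090, -0.000068)
  [-4]  conj(Y_{5,-4})(Ω₁) = (-0.155439, 0.291379) ; Y_{5,-4}(Ω₂) = (0.003724, -0.001108) ; Δ = (-0.000256, 0.001258)
  [-3]  conj(Y_{5,-3})(Ω₁) = (-0.085829, 0.090260) ; Y_{5,-3}(Ω₂) = (0.026145, 0.016702) ; Δ = (-0.003751, 0.000926)
  [-2]  conj(Y_{5,-2})(Ω₁) = (0.280234, -0.168122) ; Y_{5,-2}(Ω₂) = (0.022860, 0.156971) ; Δ = (0.032796, 0.040145)
  [-1]  conj(Y_{5,-1})(Ω₁) = (0.047466, -0.013146) ; Y_{5,-1}(Ω₂) = (-0.315637, 0.364935) ; Δ = (-0.010185, 0.021471)
  [+0]  conj(Y_{5,0})(Ω₁) = (-0.320524, -0.000000) ; Y_{5,0}(Ω₂) = (-0.597882, 0.000000) ; Δ = (0.191636, 0.000000)
  [+1]  conj(Y_{5,1})(Ω₁) = (-0.047466, -0.013146) ; Y_{5,1}(Ω₂) = (0.315637, 0.364935) ; Δ = (-0.010185, -0.021471)
  [+2]  conj(Y_{5,2})(Ω₁) = (0.280234, 0.168122) ; Y_{5,2}(Ω₂) = (0.022860, -0.156971) ; Δ = (0.032796, -0.040145)
  [+3]  conj(Y_{5,3})(Ω₁) = (0.085829, 0.090260) ; Y_{5,3}(Ω₂) = (-0.026145, 0.016702) ; Δ = (-0.003751, -0.000926)
  [+4]  conj(Y_{5,4})(Ω₁) = (-0.155439, -0.291379) ; Y_{5,4}(Ω₂) = (0.003724, 0.001108) ; Δ = (-0.000256, -0.001258)
  [+5]  conj(Y_{5,5})(Ω₁) = (-0.085174, -0.381123) ; Y_{5,5}(Ω₂) = (-0.000119, -0.000263) ; Δ = (-0.000090, 0.000068)
Accumulated sum (0.228665, 0.000000); after 4π/(2l+1) scaling, (0.261226, 0.000000) ⇒ P_5 = 0.261226

0.261226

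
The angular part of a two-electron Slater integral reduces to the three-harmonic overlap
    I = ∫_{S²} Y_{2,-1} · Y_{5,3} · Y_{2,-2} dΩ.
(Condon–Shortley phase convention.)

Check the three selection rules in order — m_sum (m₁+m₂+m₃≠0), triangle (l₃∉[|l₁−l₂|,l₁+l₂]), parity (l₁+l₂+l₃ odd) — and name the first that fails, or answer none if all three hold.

triangle

Σmᵢ = 0  ✓
l₃∈[|l₁−l₂|,l₁+l₂]=[3,7] required, l₃=2 fails  ✗
Σlᵢ = 9 ⇒ odd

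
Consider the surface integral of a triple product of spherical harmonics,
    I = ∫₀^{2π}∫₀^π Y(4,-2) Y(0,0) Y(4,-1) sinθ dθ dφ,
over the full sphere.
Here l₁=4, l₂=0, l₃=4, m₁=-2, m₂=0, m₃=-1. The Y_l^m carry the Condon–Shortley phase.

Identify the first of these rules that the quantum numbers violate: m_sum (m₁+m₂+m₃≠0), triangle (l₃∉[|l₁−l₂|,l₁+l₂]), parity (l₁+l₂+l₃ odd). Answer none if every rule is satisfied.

azimuthal sum: -2 + 0 − 1 = -3  ✗
4 ≤ 4 ≤ 4 (triangle on l)
L = 4 + 0 + 4 = 8 (even)

m_sum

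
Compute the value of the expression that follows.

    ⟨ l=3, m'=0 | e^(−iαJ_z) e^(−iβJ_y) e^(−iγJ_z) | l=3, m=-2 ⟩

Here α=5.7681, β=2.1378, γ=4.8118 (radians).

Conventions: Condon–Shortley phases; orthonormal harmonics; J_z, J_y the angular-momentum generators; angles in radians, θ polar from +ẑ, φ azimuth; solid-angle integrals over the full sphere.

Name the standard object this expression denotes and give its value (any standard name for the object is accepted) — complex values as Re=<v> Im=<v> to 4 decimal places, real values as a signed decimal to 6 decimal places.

This is a Wigner D-matrix element — the rotation-matrix element ⟨l m'| R(α,β,γ) |l m⟩ in the angular-momentum basis.
Split into d^3_{0,-2}(β=2.1378) × two z-phases.
c=cos(2.137800/2)=0.481089, s=sin(2.137800/2)=0.876672; N=√[6·6·1·120]=65.726707
Admissible k: 0..1 (factorial args all ≥0)
  k=0: (−1)^2·65.7267/(12)·0.4811^4·0.8767^2 = +0.225494
  k=1: (−1)^3·65.7267/(12)·0.4811^2·0.8767^4 = -0.748789
d^3_{0,-2}(2.1378) = +0.225494 -0.748789 = -0.523294
D = (+1.000000+0.000000i)·(-0.523294)·(-0.980300-0.197515i) = +0.512986+0.103358i

Wigner D-matrix element, Re=0.5130 Im=0.1034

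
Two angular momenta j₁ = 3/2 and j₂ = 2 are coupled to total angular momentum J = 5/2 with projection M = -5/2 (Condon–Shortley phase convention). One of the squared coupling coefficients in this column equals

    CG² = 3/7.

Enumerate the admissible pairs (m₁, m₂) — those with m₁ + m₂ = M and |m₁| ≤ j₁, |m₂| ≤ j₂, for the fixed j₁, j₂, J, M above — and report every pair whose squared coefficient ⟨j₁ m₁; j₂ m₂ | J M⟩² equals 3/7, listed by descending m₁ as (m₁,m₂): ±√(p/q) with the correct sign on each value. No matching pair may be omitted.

(-3/2,-1): −√(3/7)

Admissible pairs with m₁+m₂ = M = -5/2: (-3/2,-1), (-1/2,-2)
  (m₁,m₂)=(-1/2,-2): CG² = 4/7, CG = +√(4/7)
  (m₁,m₂)=(-3/2,-1): CG² = 3/7, CG = −√(3/7)   ← matches the target
Pairs with CG² = 3/7: (-3/2,-1): −√(3/7)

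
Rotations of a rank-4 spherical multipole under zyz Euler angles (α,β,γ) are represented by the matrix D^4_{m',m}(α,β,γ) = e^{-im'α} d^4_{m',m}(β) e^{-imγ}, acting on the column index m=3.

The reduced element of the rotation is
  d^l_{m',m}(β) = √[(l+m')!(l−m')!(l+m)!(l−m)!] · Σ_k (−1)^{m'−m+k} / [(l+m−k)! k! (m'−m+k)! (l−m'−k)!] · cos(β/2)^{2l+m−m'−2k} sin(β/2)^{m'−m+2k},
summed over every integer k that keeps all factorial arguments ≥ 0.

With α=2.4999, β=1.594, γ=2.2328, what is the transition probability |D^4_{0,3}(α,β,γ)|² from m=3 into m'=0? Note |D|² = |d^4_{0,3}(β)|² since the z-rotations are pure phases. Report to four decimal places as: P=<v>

First d^4_{0,3}(β=1.5940), then the phase factors e^{-i(0)α} and e^{-i(3)γ}:
Half-angle: c=0.698856, s=0.715263. N=√(24·24·5040·1)=1703.830978
The bounds max(0,m−m')=3 and min(l+m,l−m')=4 give 2 terms
  k=3: (−1)^0·1703.8310/(144)·0.6989^5·0.7153^3 = +0.721769
  k=4: (−1)^1·1703.8310/(144)·0.6989^3·0.7153^5 = -0.756057
d^4_{0,3}(1.5940) = +0.721769 -0.756057 = -0.034288
|D^4_{0,3}|² = |d^4_{0,3}(β)|² = (-0.034288)² = 0.001176 (the z-rotation phases have unit modulus)

P=0.0012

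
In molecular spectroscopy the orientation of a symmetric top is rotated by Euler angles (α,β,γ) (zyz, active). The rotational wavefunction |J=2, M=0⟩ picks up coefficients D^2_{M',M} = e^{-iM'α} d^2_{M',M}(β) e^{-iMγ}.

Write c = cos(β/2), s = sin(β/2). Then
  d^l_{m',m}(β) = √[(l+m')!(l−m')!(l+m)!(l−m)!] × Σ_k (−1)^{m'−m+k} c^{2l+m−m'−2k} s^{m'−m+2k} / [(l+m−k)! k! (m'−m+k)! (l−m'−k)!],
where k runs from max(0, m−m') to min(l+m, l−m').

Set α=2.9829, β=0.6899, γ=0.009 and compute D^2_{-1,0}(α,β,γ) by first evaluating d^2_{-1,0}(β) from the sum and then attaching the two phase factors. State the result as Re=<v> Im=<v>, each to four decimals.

Re=-0.5937 Im=0.0950

First d^2_{-1,0}(β=0.6899), then the phase factors e^{-i(-1)α} and e^{-i(0)γ}:
Half-angle: c=0.941092, s=0.338150. N=√(1·6·2·2)=4.898979
The bounds max(0,m−m')=1 and min(l+m,l−m')=2 give 2 terms
  k=1: (−1)^0·4.8990/(2)·0.9411^3·0.3381^1 = +0.690369
  k=2: (−1)^1·4.8990/(2)·0.9411^1·0.3381^3 = -0.089132
d^2_{-1,0}(0.6899) = +0.690369 -0.089132 = +0.601237
D = (-0.987435+0.158027i)·(+0.601237)·(+1.000000+0.000000i) = -0.593682+0.095012i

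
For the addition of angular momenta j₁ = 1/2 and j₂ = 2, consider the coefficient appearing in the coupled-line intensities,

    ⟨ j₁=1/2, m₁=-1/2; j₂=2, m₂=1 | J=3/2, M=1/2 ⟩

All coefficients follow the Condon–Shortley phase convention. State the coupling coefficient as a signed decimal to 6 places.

−√(3/5) = -0.774597

j₁+j₂−J=1  J+j₁−j₂=0  J−j₁+j₂=3  j₁+j₂+J+1=5
(j₁±m₁, j₂±m₂, J±M) = (0,1,3,1,2,1)
P² = 12/5
sum k=1..1:
  [1] −1/2 = -1/2
S = -1/2
C² = P²·S² = 3/5 ; C = -0.774597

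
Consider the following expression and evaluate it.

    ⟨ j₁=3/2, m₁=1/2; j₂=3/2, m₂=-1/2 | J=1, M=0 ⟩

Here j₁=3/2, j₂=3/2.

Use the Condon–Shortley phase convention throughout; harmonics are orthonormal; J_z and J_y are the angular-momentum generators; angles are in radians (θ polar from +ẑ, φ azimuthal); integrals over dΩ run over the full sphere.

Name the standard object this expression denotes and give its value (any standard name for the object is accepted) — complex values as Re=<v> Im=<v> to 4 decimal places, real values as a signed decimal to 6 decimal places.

Clebsch–Gordan coefficient, −√(1/20) ≈ -0.223607

This is a Clebsch–Gordan (vector-coupling) coefficient.
triangle: 2!×1!×1!/5! = 2/120
(j±m)!: 2!×1!×1!×2!×1!×1! = 4
prefactor² = (2J+1)×Δ×N² = 1/5
  k=0: +1/(0!×2!×1!×1!×0!×0!) = 1/2
  k=1: −1/(1!×1!×0!×0!×1!×1!) = -1
Σ = -1/2  ⇒  CG² = 1/5×(-1/2)² = 1/20
CG = −√(1/20) = -0.223607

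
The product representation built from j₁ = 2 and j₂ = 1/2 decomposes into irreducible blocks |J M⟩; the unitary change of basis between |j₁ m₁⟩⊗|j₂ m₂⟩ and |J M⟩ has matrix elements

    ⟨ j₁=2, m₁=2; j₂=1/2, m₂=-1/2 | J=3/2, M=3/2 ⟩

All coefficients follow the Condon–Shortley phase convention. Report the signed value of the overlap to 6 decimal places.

+0.894427  (= +√(4/5))

√[4·1!3!0!/5! · 4!0!0!1!3!0!] = √(144/5)
  +(−1)^0/∏(0,1,0,0,3,0)! = 1/6  (running 1/6)
⟨..|..⟩ = √(144/5)·(1/6) = +0.894427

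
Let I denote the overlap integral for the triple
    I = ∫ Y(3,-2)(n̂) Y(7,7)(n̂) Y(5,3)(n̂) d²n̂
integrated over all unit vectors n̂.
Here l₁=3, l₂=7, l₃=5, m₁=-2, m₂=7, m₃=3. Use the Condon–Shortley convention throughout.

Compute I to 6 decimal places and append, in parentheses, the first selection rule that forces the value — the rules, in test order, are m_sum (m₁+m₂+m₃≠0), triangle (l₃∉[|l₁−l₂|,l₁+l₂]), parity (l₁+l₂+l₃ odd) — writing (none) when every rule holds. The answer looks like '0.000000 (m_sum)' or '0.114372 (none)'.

Σmᵢ = 8 ≠ 0, so the φ-integral vanishes; I = 0

0.000000 (m_sum)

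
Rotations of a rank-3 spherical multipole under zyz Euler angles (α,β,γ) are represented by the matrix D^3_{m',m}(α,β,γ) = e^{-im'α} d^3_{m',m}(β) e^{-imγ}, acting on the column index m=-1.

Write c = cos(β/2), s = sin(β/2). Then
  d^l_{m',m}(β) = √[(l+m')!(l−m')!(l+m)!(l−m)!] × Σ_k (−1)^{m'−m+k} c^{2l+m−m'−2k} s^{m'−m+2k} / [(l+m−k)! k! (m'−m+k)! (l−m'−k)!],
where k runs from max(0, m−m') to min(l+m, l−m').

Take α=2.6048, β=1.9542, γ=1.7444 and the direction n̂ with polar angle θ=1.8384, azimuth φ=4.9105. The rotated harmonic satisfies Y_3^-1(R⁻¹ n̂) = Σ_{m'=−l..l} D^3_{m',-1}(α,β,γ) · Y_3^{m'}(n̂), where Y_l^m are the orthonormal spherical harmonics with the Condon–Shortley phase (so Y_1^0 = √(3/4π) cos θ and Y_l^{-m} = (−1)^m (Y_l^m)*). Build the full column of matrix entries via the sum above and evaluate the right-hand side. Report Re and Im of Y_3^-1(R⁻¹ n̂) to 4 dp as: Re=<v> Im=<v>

Need the full column D^3_{m',-1} for m'=−3..3 at α=2.6048, β=1.9542, γ=1.7444.
cos(β/2)=0.559429, sin(β/2)=0.828879
d^3_{-3,-1}: single k=2 term ⇒ +0.260619;  D = -0.258282-0.034824i
d^3_{-2,-1}: k∈[1..2] ⇒ +0.143620 -0.630575 = -0.486955;  D = -0.381440-0.302703i
d^3_{-1,-1}: k∈[0..2] ⇒ +0.030653 -0.538332 +0.886348 = +0.378668;  D = -0.134524-0.353967i
d^3_{0,-1}: k∈[0..2] ⇒ -0.157328 +1.036140 -0.758210 = +0.120602;  D = -0.020832+0.118790i
d^3_{1,-1}: k∈[0..2] ⇒ +0.403749 -1.181797 +0.324299 = -0.453749;  D = -0.295905+0.343989i
d^3_{2,-1}: k∈[0..1] ⇒ -0.630575 +0.692148 = +0.061573;  D = -0.058377+0.019580i
d^3_{3,-1}: single k=0 term ⇒ +0.572135;  D = +0.559183+0.121049i
Y_3^{m'}(θ=1.8384,φ=4.9105) and Σ D·Y over m':
  (-0.2583-0.0348i)·(-0.2096-0.3101i)  (-0.3814-0.3027i)·(+0.2319-0.0970i)  (-0.1345-0.3540i)·(-0.0399-0.1988i)  (-0.0208+0.1188i)·(+0.2615+0.0000i)  (-0.2959+0.3440i)·(+0.0399-0.1988i)  (-0.0584+0.0196i)·(+0.2319+0.0970i)  (+0.5592+0.1210i)·(+0.2096-0.3101i)
Y_3^-1(R⁻¹ n̂) = +0.050931+0.049519i

Re=0.0509 Im=0.0495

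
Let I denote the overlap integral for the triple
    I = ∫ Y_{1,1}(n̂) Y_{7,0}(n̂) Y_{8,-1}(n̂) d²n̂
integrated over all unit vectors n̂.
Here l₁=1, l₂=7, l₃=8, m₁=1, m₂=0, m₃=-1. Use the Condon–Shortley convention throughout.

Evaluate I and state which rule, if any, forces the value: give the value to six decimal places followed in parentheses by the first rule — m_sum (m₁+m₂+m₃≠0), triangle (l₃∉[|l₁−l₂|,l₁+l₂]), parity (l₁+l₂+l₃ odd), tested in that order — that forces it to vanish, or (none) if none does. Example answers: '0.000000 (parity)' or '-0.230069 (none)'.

Checks pass: Σm=0; 16 even; l₃=8∈[6,8].
(2·1+1)(2·7+1)(2·8+1) = 765
Δ: 0! 2! 14! / 17! → 1/2040
sum: t=0:+1/25401600 = 1/25401600
3j²(1 7 8; 0 0 0) = Δ·Π!·Σ² = 8/255  (sign +1)
sum: t=0:+1/50803200 = 1/50803200
3j²(1 7 8; 1 0 -1) = Δ·Π!·Σ² = 3/170  (sign -1)
combine: 4πI² = 765·8/255·3/170 = 36/85
take √, sign -1: I = -0.18358486
No selection rule forces the value: the integral is nonzero (none).

-0.183585 (none)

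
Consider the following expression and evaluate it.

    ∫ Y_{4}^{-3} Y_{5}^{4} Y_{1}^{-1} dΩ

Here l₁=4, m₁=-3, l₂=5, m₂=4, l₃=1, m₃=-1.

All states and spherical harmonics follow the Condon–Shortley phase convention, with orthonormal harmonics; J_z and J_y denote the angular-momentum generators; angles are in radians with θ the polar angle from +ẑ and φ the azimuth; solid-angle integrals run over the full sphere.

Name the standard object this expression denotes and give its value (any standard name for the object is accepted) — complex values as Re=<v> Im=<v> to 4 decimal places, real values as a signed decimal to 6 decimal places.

This is a Gaunt coefficient — the integral of a triple product of spherical harmonics over the sphere.
m-sum 0 ✓  L=10 even ✓  1≤1≤9 ✓
Π(2lᵢ+1) = 9×11×3 = 297
triangle coeff Δ(4,5,1) = 1/495
Σ_t [4,4]: t=4:+1/576 = 1/576
(3j)²=5/99 [(4 5 1; 0 0 0)], sign=-1
Σ_t [7,7]: t=7:−1/10080 = -1/10080
(3j)²=4/55 [(4 5 1; -3 4 -1)], sign=-1
⇒ 4πI² = 12/11
I = (+1)√(12/11/(4π)) = 0.29463840

Gaunt coefficient, +0.294638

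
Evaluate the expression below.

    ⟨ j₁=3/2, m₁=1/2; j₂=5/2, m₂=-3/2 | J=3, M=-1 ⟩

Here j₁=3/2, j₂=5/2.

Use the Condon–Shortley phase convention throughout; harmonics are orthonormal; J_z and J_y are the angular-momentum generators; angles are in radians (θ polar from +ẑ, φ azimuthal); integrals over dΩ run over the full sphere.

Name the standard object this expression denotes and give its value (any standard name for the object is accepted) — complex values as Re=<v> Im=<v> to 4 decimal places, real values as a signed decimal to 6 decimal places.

This is a Clebsch–Gordan (vector-coupling) coefficient.
triangle: 1!×2!×4!/8! = 48/40320
(j±m)!: 2!×1!×1!×4!×2!×4! = 2304
prefactor² = (2J+1)×Δ×N² = 96/5
  k=0: +1/(0!×1!×1!×1!×1!×3!) = 1/6
  k=1: −1/(1!×0!×0!×0!×2!×4!) = -1/48
Σ = 7/48  ⇒  CG² = 96/5×(7/48)² = 49/120
CG = +√(49/120) = +0.639010

Clebsch–Gordan coefficient, +√(49/120) ≈ +0.639010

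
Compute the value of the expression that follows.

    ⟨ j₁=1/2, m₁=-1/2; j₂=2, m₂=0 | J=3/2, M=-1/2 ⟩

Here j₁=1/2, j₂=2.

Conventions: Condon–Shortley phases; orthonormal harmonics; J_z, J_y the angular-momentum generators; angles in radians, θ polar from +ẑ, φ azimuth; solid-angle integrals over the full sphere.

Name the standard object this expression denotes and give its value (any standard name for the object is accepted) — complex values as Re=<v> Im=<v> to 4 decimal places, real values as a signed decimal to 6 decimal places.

This is a Clebsch–Gordan (vector-coupling) coefficient.
√[4·1!0!3!/5! · 0!1!2!2!1!2!] = √(8/5)
  +(−1)^1/∏(1,0,0,1,0,2)! = -1/2  (running -1/2)
⟨..|..⟩ = √(8/5)·(-1/2) = -0.632456

Clebsch–Gordan coefficient, −√(2/5) ≈ -0.632456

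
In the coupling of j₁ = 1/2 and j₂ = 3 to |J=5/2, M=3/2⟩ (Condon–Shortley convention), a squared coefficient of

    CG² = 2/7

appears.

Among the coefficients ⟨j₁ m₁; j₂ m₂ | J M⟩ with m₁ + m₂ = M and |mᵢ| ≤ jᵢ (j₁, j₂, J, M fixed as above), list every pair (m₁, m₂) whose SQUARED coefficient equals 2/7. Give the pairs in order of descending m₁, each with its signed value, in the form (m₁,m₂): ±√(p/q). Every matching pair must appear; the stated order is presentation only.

(1/2,1): +√(2/7)

Admissible pairs with m₁+m₂ = M = 3/2: (-1/2,2), (1/2,1)
  (m₁,m₂)=(1/2,1): CG² = 2/7, CG = +√(2/7)   ← matches the target
  (m₁,m₂)=(-1/2,2): CG² = 5/7, CG = −√(5/7)
Pairs with CG² = 2/7: (1/2,1): +√(2/7)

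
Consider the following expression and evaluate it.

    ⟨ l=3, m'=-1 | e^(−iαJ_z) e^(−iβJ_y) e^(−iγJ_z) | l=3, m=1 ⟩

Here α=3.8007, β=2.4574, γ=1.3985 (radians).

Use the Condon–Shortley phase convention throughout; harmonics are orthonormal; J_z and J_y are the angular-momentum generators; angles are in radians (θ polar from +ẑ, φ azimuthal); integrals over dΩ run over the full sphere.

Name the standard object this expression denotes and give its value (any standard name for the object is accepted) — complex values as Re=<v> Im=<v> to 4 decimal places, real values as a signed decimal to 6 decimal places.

Wigner D-matrix element, Re=-0.0424 Im=0.0386

This is a Wigner D-matrix element — the rotation-matrix element ⟨l m'| R(α,β,γ) |l m⟩ in the angular-momentum basis.
D^3_{-1,1}(3.8007,2.4574,1.3985) = e^{-i·-1·3.8007}·d^3_{-1,1}(2.4574)·e^{-i·1·1.3985}. Compute d first:
With c≡cos(β/2)=0.335463 and s≡sin(β/2)=0.942053, N=[2·24·24·2]^{1/2}=48.000000
The bounds max(0,m−m')=2 and min(l+m,l−m')=4 give 3 terms
  k=2: (−1)^0·48.0000/(8)·0.3355^4·0.9421^2 = +0.067434
  k=3: (−1)^1·48.0000/(6)·0.3355^2·0.9421^4 = -0.709056
  k=4: (−1)^2·48.0000/(48)·0.3355^0·0.9421^6 = +0.698962
d^3_{-1,1}(2.4574) = +0.067434 -0.709056 +0.698962 = +0.057340
D = (-0.790539-0.612411i)·(+0.057340)·(+0.171445-0.985194i) = -0.042367+0.038638i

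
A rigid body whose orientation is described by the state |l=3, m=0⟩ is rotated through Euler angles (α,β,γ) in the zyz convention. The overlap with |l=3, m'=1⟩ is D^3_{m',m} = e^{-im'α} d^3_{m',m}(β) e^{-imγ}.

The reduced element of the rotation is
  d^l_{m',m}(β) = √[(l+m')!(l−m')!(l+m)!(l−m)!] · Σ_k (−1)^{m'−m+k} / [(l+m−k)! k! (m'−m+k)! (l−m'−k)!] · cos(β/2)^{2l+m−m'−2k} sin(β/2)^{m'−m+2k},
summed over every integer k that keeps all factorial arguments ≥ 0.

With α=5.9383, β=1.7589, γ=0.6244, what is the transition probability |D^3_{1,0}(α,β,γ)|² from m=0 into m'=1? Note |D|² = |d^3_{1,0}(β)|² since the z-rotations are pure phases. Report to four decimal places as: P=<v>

D^3_{1,0}(5.9383,1.7589,0.6244) = e^{-i·1·5.9383}·d^3_{1,0}(1.7589)·e^{-i·0·0.6244}. Compute d first:
c=cos(1.758900/2)=0.637575, s=sin(1.758900/2)=0.770388; N=√[24·2·6·6]=41.569219
Admissible k: 0..2 (factorial args all ≥0)
  k=0: (−1)^1·41.5692/(12)·0.6376^5·0.7704^1 = -0.281162
  k=1: (−1)^2·41.5692/(4)·0.6376^3·0.7704^3 = +1.231501
  k=2: (−1)^3·41.5692/(12)·0.6376^1·0.7704^5 = -0.599336
d^3_{1,0}(1.7589) = -0.281162 +1.231501 -0.599336 = +0.351003
|D^3_{1,0}|² = |d^3_{1,0}(β)|² = (+0.351003)² = 0.123203 (the z-rotation phases have unit modulus)

P=0.1232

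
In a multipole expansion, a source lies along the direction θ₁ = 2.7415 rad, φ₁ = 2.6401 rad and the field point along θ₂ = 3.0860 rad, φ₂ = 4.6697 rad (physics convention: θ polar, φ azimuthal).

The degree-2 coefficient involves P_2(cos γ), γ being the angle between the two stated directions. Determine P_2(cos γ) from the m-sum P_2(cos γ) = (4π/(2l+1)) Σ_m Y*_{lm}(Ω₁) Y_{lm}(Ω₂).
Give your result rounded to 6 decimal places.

0.742197

Expand P_2 via completeness: Σ_{m} conj(Y_{2,m}) at Ω₁ times Y_{2,m} at Ω₂ —
  m=-2: (0.031516, -0.049407) × (-0.001188, -0.000102) = (-0.000042, 0.000056)  (running Σ = (-0.000042, 0.000056))
  m=-1: (0.243020, -0.133234) × (0.001829, -0.042821) = (-0.005261, -0.010650)  (running Σ = (-0.005303, -0.010594))
  m=0: (0.487236, -0.000000) × (0.627862, 0.000000) = (0.305917, 0.000000)  (running Σ = (0.300614, -0.010594))
  m=1: (-0.243020, -0.133234) × (-0.001829, -0.042821) = (-0.005261, 0.010650)  (running Σ = (0.295353, 0.000056))
  m=2: (0.031516, 0.049407) × (-0.001188, 0.000102) = (-0.000042, -0.000056)  (running Σ = (0.295311, -0.000000))
Σ over m = (0.295311, -0.000000); ×(4π/5) → (0.742197, -0.000000). Real part: 0.742197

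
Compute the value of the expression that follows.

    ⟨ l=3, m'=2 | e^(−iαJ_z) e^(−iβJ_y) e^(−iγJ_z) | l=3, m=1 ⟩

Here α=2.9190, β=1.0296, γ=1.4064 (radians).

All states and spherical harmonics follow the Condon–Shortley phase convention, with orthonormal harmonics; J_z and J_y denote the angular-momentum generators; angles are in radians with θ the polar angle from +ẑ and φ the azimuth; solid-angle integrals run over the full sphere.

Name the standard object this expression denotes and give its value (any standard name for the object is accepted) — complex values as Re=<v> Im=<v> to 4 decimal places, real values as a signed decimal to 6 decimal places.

Wigner D-matrix element, Re=-0.1603 Im=0.2296

This is a Wigner D-matrix element — the rotation-matrix element ⟨l m'| R(α,β,γ) |l m⟩ in the angular-momentum basis.
Split into d^3_{2,1}(β=1.0296) × two z-phases.
c=cos(1.029600/2)=0.870391, s=sin(1.029600/2)=0.492361; N=√[120·1·24·2]=75.894664
Admissible k: 0..1 (factorial args all ≥0)
  k=0: (−1)^1·75.8947/(24)·0.8704^5·0.4924^1 = -0.777779
  k=1: (−1)^2·75.8947/(12)·0.8704^3·0.4924^3 = +0.497764
d^3_{2,1}(1.0296) = -0.777779 +0.497764 = -0.280014
D = (+0.902531+0.430625i)·(-0.280014)·(+0.163657-0.986517i) = -0.160315+0.229580i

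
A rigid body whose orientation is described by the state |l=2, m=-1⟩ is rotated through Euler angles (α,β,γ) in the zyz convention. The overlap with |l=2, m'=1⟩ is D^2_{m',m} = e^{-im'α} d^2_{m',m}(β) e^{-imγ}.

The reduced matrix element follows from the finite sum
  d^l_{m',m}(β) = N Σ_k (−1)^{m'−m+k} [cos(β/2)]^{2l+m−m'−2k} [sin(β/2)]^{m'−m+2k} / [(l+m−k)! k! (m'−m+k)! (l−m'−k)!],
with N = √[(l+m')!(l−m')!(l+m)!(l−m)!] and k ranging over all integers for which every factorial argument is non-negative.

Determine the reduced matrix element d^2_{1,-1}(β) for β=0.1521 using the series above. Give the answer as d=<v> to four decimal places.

d=0.0172

d^2_{1,-1}(β=0.1521) via the finite sum:
c=cos(0.152100/2)=0.997110, s=sin(0.152100/2)=0.075977; N=√[6·1·1·6]=6.000000
k: max(0,(-1)−(1))=0 … min(2+(-1),2−(1))=1
  k=0: (−1)^2·6.0000/(2)·0.9971^2·0.0760^2 = +0.017217
  k=1: (−1)^3·6.0000/(6)·0.9971^0·0.0760^4 = -0.000033
d^2_{1,-1}(0.1521) = +0.017217 -0.000033 = +0.017184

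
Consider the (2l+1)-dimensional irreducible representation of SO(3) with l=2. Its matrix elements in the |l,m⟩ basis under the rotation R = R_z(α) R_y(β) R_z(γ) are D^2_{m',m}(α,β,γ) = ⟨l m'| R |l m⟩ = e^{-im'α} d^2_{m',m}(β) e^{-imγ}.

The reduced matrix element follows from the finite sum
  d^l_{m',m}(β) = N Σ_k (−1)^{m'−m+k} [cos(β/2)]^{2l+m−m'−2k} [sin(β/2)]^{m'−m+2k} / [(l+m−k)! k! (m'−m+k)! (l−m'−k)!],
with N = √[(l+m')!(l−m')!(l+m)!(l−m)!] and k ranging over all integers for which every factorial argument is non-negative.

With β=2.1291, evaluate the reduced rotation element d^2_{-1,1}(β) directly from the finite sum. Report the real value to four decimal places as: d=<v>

d=-0.0455

d^2_{-1,1}(β=2.1291) via the finite sum:
Half-angle: c=0.484898, s=0.874571. N=√(1·6·6·1)=6.000000
k∈{2,3} keeps every argument non-negative
  k=2: (−1)^0·6.0000/(2)·0.4849^2·0.8746^2 = +0.539525
  k=3: (−1)^1·6.0000/(6)·0.4849^0·0.8746^4 = -0.585032
d^2_{-1,1}(2.1291) = +0.539525 -0.585032 = -0.045507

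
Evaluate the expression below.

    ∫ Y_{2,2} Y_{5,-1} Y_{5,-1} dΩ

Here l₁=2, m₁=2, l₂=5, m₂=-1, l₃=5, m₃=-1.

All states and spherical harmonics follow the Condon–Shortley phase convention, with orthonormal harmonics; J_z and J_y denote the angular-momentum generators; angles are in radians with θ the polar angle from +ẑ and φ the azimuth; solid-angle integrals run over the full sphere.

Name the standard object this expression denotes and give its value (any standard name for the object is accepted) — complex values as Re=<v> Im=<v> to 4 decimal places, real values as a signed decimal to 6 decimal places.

This is a Gaunt coefficient — the integral of a triple product of spherical harmonics over the sphere.
Checks pass: Σm=0; 12 even; l₃=5∈[3,7].
(2·2+1)(2·5+1)(2·5+1) = 605
Δ: 2! 2! 8! / 13! → 1/38610
sum: t=0:+1/2880 t=1:−1/576 t=2:+1/2880 = -1/960
3j²(2 5 5; 0 0 0) = Δ·Π!·Σ² = 10/429  (sign +1)
sum: t=0:+1/2304 = 1/2304
3j²(2 5 5; 2 -1 -1) = Δ·Π!·Σ² = 5/143  (sign +1)
combine: 4πI² = 605·10/429·5/143 = 250/507
take √, sign +1: I = 0.19808933

Gaunt coefficient, +0.198089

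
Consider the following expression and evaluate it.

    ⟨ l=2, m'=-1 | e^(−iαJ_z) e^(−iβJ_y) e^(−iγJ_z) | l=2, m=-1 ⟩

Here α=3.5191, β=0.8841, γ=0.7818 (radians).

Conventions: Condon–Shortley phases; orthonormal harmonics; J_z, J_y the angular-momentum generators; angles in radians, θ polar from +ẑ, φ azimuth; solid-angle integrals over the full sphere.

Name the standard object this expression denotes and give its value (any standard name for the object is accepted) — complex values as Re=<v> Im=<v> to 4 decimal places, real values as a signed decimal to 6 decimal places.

This is a Wigner D-matrix element — the rotation-matrix element ⟨l m'| R(α,β,γ) |l m⟩ in the angular-momentum basis.
D^2_{-1,-1}(3.5191,0.8841,0.7818) = e^{-i·-1·3.5191}·d^2_{-1,-1}(0.8841)·e^{-i·-1·0.7818}. Compute d first:
Half-angle: c=0.903877, s=0.427793. N=√(1·6·1·6)=6.000000
k: max(0,(-1)−(-1))=0 … min(2+(-1),2−(-1))=1
  k=0: (−1)^0·6.0000/(6)·0.9039^4·0.4278^0 = +0.667477
  k=1: (−1)^1·6.0000/(2)·0.9039^2·0.4278^2 = -0.448547
d^2_{-1,-1}(0.8841) = +0.667477 -0.448547 = +0.218931
Attach z-rotation phases: D = e^{-i(-1)(3.5191)}·(+0.218931)·e^{-i(-1)(0.7818)} = -0.087567-0.200656i

Wigner D-matrix element, Re=-0.0876 Im=-0.2007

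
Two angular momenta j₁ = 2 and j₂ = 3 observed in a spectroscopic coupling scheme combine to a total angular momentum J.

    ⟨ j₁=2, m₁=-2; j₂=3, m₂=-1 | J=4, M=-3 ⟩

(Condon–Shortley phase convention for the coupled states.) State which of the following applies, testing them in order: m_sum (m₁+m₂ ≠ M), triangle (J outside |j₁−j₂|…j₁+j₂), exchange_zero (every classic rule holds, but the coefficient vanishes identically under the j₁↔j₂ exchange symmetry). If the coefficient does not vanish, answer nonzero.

m-sum: m₁+m₂ = -2+(-1) = -3, M = -3  ✓
triangle: |j₁−j₂| = 1 ≤ J = 4 ≤ j₁+j₂ = 5  ✓
exchange: j₁≠j₂ or m₁≠m₂ — the exchange symmetry imposes no constraint here
value check: CG = −√(1/2) = -0.707107 ≠ 0

nonzero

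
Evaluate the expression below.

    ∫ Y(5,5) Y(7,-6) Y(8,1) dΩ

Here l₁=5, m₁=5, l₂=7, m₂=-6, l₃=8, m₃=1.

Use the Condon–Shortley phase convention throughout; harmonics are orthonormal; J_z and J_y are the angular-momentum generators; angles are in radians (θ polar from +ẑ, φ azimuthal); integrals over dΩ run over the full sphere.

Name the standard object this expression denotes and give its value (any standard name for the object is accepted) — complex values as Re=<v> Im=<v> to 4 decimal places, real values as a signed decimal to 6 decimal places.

This is a Gaunt coefficient — the integral of a triple product of spherical harmonics over the sphere.
Checks pass: Σm=0; 20 even; l₃=8∈[2,12].
(2·5+1)(2·7+1)(2·8+1) = 2805
Δ: 4! 6! 10! / 21! → 1/814773960
sum: t=0:+1/87091200 t=1:−1/4976640 t=2:+1/2073600 t=3:−1/4976640 t=4:+1/87091200 = 1/9676800
3j²(5 7 8; 0 0 0) = Δ·Π!·Σ² = 360/46189  (sign +1)
sum: t=0:+1/6270566400 = 1/6270566400
3j²(5 7 8; 5 -6 1) = Δ·Π!·Σ² = 5/3876  (sign -1)
combine: 4πI² = 2805·360/46189·5/3876 = 2250/79781
take √, sign -1: I = -0.04737362

Gaunt coefficient, -0.047374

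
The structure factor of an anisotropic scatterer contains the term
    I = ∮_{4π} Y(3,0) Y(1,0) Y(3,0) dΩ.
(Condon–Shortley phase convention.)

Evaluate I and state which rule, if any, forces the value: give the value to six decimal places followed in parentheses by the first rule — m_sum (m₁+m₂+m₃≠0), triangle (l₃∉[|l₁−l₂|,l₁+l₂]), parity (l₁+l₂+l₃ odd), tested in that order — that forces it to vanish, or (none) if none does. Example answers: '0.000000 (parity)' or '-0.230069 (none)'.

L=7 odd ⇒ parity kills the (l;000) factor ⇒ I = 0

0.000000 (parity)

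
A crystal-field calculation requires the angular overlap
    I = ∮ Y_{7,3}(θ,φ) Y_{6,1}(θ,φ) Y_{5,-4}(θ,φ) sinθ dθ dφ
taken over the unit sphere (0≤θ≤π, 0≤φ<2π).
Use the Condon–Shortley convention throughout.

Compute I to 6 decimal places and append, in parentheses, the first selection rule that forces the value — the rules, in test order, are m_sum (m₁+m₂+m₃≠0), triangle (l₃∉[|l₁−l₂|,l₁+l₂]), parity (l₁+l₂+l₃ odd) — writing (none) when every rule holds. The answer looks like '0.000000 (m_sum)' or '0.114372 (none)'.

Checks pass: Σm=0; 18 even; l₃=5∈[1,13].
(2·7+1)(2·6+1)(2·5+1) = 2145
Δ: 8! 6! 4! / 19! → 1/174594420
sum: t=2:+1/4147200 t=3:−1/207360 t=4:+1/82944 t=5:−1/207360 t=6:+1/4147200 = 1/345600
3j²(7 6 5; 0 0 0) = Δ·Π!·Σ² = 420/46189  (sign -1)
sum: t=3:−1/2073600 t=4:+1/2488320 = -1/12441600
3j²(7 6 5; 3 1 -4) = Δ·Π!·Σ² = 98/138567  (sign +1)
combine: 4πI² = 2145·420/46189·98/138567 = 205800/14919047
take √, sign -1: I = -0.03313197
No selection rule forces the value: the integral is nonzero (none).

-0.033132 (none)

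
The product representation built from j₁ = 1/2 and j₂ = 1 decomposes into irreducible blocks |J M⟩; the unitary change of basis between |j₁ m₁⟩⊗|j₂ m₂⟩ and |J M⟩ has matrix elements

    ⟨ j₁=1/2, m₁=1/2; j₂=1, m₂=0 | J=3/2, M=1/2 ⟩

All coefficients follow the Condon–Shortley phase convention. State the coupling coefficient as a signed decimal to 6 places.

triangle: 0!·1!·2!/4! = 2/24
(j±m)!: 1!·0!·1!·1!·2!·1! = 2
prefactor² = (2J+1)·Δ·N² = 2/3
  k=0: +1/(0!·0!·0!·1!·1!·1!) = 1
Σ = 1  ⇒  CG² = 2/3·1² = 2/3
CG = +√(2/3) = +0.816497

+√(2/3) = +0.816497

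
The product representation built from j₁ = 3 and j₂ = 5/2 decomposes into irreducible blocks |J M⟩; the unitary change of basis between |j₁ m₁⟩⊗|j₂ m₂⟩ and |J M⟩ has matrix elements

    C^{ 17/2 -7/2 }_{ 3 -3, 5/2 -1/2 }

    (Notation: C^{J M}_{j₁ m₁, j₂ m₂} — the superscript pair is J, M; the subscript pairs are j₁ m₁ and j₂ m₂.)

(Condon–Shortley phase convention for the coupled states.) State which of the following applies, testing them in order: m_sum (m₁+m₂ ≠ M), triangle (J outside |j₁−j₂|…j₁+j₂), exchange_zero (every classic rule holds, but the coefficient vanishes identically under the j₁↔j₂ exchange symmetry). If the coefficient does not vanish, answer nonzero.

triangle

m-sum: m₁+m₂ = -3+(-1/2) = -7/2, M = -7/2  ✓
triangle: need |j₁−j₂| ≤ J ≤ j₁+j₂, i.e. J ∈ [1/2, 11/2]; J = 17/2 is outside ✗ ⇒ coefficient is 0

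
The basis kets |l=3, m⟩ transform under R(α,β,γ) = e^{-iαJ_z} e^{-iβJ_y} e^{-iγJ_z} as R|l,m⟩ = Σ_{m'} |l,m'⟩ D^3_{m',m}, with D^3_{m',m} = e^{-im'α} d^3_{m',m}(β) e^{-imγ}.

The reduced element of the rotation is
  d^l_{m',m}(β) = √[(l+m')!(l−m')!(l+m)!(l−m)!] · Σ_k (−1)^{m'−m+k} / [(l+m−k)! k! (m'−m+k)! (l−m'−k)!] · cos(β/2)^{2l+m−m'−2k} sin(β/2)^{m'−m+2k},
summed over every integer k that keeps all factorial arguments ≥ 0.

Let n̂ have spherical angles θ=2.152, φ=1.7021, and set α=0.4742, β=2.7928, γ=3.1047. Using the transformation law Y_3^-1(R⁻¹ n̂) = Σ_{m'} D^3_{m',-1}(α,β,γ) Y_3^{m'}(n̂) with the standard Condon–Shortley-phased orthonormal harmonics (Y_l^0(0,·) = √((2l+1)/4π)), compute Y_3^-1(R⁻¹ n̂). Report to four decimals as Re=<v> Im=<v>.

Need the full column D^3_{m',-1} for m'=−3..3 at α=0.4742, β=2.7928, γ=3.1047.
cos(β/2)=0.173514, sin(β/2)=0.984831
d^3_{-3,-1}: single k=2 term ⇒ +0.003405;  D = -0.000627-0.003347i
d^3_{-2,-1}: k∈[1..2] ⇒ +0.000490 -0.031559 = -0.031069;  D = +0.019031+0.024558i
d^3_{-1,-1}: k∈[0..2] ⇒ +0.000027 -0.007033 +0.169928 = +0.162923;  D = -0.147591-0.068998i
d^3_{0,-1}: k∈[0..2] ⇒ -0.000537 +0.051856 -0.556844 = -0.505525;  D = +0.505181-0.018646i
d^3_{1,-1}: k∈[0..2] ⇒ +0.005275 -0.226571 +0.912371 = +0.691075;  D = -0.602763+0.338026i
d^3_{2,-1}: k∈[0..1] ⇒ -0.031559 +0.508327 = +0.476769;  D = -0.263471+0.397355i
d^3_{3,-1}: single k=0 term ⇒ +0.109688;  D = -0.012184+0.109010i
Y_3^{m'}(θ=2.152,φ=1.7021) and Σ D·Y over m':
  (-0.0006-0.0033i)·(+0.0935+0.2249i)  (+0.0190+0.0246i)·(+0.3785-0.1018i)  (-0.1476-0.0690i)·(-0.0179-0.1358i)  (+0.5052-0.0186i)·(+0.3059+0.0000i)  (-0.6028+0.3380i)·(+0.0179-0.1358i)  (-0.2635+0.3974i)·(+0.3785+0.1018i)  (-0.0122+0.1090i)·(-0.0935+0.2249i)
Y_3^-1(R⁻¹ n̂) = +0.029739+0.221081i

Re=0.0297 Im=0.2211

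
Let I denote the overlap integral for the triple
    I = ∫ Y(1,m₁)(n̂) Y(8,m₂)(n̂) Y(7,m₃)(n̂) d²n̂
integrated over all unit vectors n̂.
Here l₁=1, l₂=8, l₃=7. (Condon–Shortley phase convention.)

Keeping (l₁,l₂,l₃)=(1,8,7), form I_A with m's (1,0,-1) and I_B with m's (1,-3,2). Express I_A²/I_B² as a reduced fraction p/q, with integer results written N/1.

28/55

Same 1,8,7: normalisation and zero-m 3j drop out of the ratio.
A: Δ: 2! 0! 14! / 17! → 1/2040; sum: t=0:+1/58060800 = 1/58060800; 3j²(1 8 7; 1 0 -1) = Δ·Π!·Σ² = 7/510  (sign +1)
B: Δ: 2! 0! 14! / 17! → 1/2040; sum: t=0:+1/87091200 = 1/87091200; 3j²(1 8 7; 1 -3 2) = Δ·Π!·Σ² = 11/408  (sign -1)
I_A²/I_B² = (7/510)/(11/408) = 28/55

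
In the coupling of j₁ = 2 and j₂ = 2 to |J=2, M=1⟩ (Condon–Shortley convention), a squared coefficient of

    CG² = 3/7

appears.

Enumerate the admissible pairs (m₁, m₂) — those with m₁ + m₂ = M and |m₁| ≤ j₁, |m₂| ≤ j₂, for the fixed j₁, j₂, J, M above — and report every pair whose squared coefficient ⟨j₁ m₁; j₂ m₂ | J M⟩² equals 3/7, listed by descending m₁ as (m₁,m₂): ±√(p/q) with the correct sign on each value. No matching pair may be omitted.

(2,-1): +√(3/7); (-1,2): +√(3/7)

Admissible pairs with m₁+m₂ = M = 1: (-1,2), (0,1), (1,0), (2,-1)
  (m₁,m₂)=(2,-1): CG² = 3/7, CG = +√(3/7)   ← matches the target
  (m₁,m₂)=(1,0): CG² = 1/14, CG = −√(1/14)
  (m₁,m₂)=(0,1): CG² = 1/14, CG = −√(1/14)
  (m₁,m₂)=(-1,2): CG² = 3/7, CG = +√(3/7)   ← matches the target
Pairs with CG² = 3/7: (2,-1): +√(3/7); (-1,2): +√(3/7)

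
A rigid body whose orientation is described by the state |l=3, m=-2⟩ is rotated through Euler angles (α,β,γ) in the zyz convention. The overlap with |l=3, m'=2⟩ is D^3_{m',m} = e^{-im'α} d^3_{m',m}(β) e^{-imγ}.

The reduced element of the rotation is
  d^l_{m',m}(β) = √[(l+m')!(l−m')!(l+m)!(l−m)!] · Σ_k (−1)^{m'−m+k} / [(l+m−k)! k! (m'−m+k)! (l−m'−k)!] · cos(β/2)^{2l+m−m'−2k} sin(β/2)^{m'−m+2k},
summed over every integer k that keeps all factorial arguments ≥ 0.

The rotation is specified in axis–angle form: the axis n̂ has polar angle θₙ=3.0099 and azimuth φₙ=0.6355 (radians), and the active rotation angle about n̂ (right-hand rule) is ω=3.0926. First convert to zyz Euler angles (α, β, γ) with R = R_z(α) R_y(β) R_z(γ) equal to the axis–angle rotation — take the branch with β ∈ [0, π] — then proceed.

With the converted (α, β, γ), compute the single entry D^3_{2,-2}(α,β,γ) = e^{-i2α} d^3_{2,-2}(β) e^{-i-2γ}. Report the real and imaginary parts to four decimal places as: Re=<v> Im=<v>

Axis–angle → zyz. n̂ = (sinθₙcosφₙ, sinθₙsinφₙ, cosθₙ) = (+0.105677, +0.077944, -0.991341), ω = 3.0926.
R = I cosω + sinω [n̂]ₓ + (1−cosω) n̂n̂ᵀ gives
  R = [-0.976478, +0.065013, -0.205581; -0.032085, -0.986657, -0.159622; -0.213215, -0.149271, +0.965535]
β = atan2(√(R₁₃²+R₂₃²), R₃₃) = 0.263306; α = atan2(R₂₃, R₁₃) mod 2π = 3.801803; γ = atan2(R₃₂, −R₃₁) mod 2π = 5.672396
D^3_{2,-2}(3.8018,0.2633,5.6724) = e^{-i·2·3.8018}·d^3_{2,-2}(0.2633)·e^{-i·-2·5.6724}. Compute d first:
With c≡cos(β/2)=0.991346 and s≡sin(β/2)=0.131273, N=[120·1·1·120]^{1/2}=120.000000
k: max(0,(-2)−(2))=0 … min(3+(-2),3−(2))=1
  k=0: (−1)^4·120.0000/(24)·0.9913^2·0.1313^4 = +0.001459
  k=1: (−1)^5·120.0000/(120)·0.9913^0·0.1313^6 = -0.000005
d^3_{2,-2}(0.2633) = +0.001459 -0.000005 = +0.001454
D = (+0.247768-0.968819i)·(+0.001454)·(+0.342162-0.939641i) = -0.001200-0.000821i

Re=-0.0012 Im=-0.0008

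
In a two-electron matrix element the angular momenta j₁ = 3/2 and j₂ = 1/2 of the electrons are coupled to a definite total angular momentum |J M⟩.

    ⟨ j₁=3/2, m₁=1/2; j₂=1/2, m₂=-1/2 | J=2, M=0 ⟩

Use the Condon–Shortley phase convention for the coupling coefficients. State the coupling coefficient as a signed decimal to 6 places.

+0.707107  (= +√(1/2))

√[5·0!3!1!/5! · 2!1!0!1!2!2!] = √(2)
  +(−1)^0/∏(0,0,1,0,2,1)! = 1/2  (running 1/2)
⟨..|..⟩ = √(2)·(1/2) = +0.707107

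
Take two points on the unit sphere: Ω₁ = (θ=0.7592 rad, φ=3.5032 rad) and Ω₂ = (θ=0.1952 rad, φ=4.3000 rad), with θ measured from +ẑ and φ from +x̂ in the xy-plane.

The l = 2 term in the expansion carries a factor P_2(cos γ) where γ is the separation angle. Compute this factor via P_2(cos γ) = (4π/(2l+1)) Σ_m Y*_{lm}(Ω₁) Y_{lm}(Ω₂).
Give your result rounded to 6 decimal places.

0.471883

Addition theorem: P_2(cos γ) = (4π/5) Σ_m Y*_{lm}(Ω₁) Y_{lm}(Ω₂), m = −2…2:
  [-2]  conj(Y_{2,-2})(Ω₁) = +0.137208+0.121124i ; Y_{2,-2}(Ω₂) = -0.009863-0.010672i ; Δ = -0.000061-0.002659i
  [-1]  conj(Y_{2,-1})(Ω₁) = -0.360798-0.136468i ; Y_{2,-1}(Ω₂) = -0.058917+0.134676i ; Δ = +0.039636-0.040551i
  [+0]  conj(Y_{2,0})(Ω₁) = +0.182472-0.000000i ; Y_{2,0}(Ω₂) = +0.595187+0.000000i ; Δ = +0.108605+0.000000i
  [+1]  conj(Y_{2,1})(Ω₁) = +0.360798-0.136468i ; Y_{2,1}(Ω₂) = +0.058917+0.134676i ; Δ = +0.039636+0.040551i
  [+2]  conj(Y_{2,2})(Ω₁) = +0.137208-0.121124i ; Y_{2,2}(Ω₂) = -0.009863+0.010672i ; Δ = -0.000061+0.002659i
Accumulated sum +0.187756+0.000000i; after 4π/(2l+1) scaling, +0.471883+0.000000i ⇒ P_2 = 0.471883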